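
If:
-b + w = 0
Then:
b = w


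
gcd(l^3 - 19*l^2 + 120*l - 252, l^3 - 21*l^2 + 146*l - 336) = l^2 - 13*l + 42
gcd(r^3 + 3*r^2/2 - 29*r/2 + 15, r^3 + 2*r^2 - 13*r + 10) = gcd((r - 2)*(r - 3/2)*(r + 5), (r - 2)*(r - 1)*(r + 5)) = r^2 + 3*r - 10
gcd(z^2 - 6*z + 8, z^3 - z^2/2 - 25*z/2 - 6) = z - 4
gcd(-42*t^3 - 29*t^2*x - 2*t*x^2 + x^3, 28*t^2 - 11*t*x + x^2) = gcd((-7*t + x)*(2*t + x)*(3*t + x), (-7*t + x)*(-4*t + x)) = -7*t + x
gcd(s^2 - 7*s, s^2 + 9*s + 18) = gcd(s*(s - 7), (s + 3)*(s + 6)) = 1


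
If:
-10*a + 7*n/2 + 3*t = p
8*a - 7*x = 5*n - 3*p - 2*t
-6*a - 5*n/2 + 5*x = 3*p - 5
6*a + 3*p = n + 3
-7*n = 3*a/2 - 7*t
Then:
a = 12124/15031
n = 16902/15031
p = -3583/15031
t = 19500/15031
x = 5819/15031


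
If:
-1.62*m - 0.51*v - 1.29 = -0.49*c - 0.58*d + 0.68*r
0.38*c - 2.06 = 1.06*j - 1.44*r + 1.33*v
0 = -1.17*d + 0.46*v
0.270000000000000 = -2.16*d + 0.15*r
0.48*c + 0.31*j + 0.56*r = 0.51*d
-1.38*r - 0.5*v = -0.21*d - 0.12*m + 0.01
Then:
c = 0.65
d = -0.12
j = -1.27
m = -0.56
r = 0.04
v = -0.31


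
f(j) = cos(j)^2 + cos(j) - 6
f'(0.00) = 0.00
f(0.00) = -4.00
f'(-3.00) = -0.14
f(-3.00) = -6.01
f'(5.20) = 1.71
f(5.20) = -5.31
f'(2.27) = 0.22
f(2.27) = -6.23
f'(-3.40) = 0.24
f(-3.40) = -6.03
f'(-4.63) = -0.83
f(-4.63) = -6.08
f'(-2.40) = -0.32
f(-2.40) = -6.19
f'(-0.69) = 1.62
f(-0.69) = -4.63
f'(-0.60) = 1.50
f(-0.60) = -4.49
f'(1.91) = -0.32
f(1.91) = -6.22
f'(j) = -2*sin(j)*cos(j) - sin(j)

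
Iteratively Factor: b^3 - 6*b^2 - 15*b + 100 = (b - 5)*(b^2 - b - 20) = (b - 5)^2*(b + 4)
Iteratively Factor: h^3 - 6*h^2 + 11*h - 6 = (h - 1)*(h^2 - 5*h + 6) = (h - 2)*(h - 1)*(h - 3)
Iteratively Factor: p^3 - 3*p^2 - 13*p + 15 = (p - 5)*(p^2 + 2*p - 3) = (p - 5)*(p - 1)*(p + 3)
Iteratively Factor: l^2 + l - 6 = (l + 3)*(l - 2)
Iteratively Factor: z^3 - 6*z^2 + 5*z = (z - 5)*(z^2 - z) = z*(z - 5)*(z - 1)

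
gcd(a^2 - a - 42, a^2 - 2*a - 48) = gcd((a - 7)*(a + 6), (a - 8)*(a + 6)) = a + 6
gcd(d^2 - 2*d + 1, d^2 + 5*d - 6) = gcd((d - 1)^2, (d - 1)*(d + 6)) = d - 1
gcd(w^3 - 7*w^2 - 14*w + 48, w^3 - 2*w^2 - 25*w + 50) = w - 2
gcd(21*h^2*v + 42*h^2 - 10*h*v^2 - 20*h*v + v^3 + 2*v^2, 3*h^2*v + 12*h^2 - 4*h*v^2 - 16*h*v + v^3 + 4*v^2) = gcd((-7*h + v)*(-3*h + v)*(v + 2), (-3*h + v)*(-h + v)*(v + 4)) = -3*h + v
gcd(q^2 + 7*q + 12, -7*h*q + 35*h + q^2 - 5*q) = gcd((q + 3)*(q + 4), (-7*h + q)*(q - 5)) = 1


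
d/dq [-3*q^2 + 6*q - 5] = 6 - 6*q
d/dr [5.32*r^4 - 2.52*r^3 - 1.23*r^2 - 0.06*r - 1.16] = 21.28*r^3 - 7.56*r^2 - 2.46*r - 0.06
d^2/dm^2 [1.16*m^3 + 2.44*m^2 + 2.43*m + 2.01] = 6.96*m + 4.88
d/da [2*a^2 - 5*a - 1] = 4*a - 5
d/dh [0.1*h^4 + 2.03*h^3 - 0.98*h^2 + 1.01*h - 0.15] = 0.4*h^3 + 6.09*h^2 - 1.96*h + 1.01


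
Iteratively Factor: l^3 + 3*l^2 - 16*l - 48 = (l + 3)*(l^2 - 16) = (l - 4)*(l + 3)*(l + 4)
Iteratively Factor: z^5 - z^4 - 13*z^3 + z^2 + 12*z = (z + 1)*(z^4 - 2*z^3 - 11*z^2 + 12*z) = z*(z + 1)*(z^3 - 2*z^2 - 11*z + 12) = z*(z + 1)*(z + 3)*(z^2 - 5*z + 4) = z*(z - 4)*(z + 1)*(z + 3)*(z - 1)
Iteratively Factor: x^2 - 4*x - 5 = (x - 5)*(x + 1)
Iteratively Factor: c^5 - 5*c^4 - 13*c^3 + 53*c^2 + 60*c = (c - 4)*(c^4 - c^3 - 17*c^2 - 15*c) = (c - 5)*(c - 4)*(c^3 + 4*c^2 + 3*c) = (c - 5)*(c - 4)*(c + 3)*(c^2 + c) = c*(c - 5)*(c - 4)*(c + 3)*(c + 1)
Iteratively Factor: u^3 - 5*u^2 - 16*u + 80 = (u - 5)*(u^2 - 16) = (u - 5)*(u - 4)*(u + 4)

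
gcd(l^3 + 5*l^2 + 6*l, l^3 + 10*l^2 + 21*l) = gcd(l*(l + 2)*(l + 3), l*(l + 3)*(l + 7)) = l^2 + 3*l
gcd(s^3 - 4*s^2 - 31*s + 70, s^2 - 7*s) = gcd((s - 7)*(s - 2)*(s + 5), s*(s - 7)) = s - 7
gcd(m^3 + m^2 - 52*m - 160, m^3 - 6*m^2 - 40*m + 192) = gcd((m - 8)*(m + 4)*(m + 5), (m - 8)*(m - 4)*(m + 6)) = m - 8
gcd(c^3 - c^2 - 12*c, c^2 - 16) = c - 4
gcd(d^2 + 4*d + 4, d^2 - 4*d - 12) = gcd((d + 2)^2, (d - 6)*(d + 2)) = d + 2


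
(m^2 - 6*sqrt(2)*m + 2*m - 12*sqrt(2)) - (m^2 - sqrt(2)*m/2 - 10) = -11*sqrt(2)*m/2 + 2*m - 12*sqrt(2) + 10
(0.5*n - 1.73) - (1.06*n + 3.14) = -0.56*n - 4.87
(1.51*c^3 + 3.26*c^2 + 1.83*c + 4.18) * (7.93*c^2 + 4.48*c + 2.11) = 11.9743*c^5 + 32.6166*c^4 + 32.3028*c^3 + 48.2244*c^2 + 22.5877*c + 8.8198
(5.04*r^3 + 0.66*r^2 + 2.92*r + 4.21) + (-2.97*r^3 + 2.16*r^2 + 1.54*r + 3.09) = 2.07*r^3 + 2.82*r^2 + 4.46*r + 7.3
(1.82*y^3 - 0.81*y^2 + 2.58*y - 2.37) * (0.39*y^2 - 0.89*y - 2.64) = 0.7098*y^5 - 1.9357*y^4 - 3.0777*y^3 - 1.0821*y^2 - 4.7019*y + 6.2568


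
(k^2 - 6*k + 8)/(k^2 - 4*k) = (k - 2)/k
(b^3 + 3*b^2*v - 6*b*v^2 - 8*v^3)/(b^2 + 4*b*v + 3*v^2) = (b^2 + 2*b*v - 8*v^2)/(b + 3*v)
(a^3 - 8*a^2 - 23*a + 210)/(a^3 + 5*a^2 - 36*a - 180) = (a - 7)/(a + 6)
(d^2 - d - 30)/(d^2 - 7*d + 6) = (d + 5)/(d - 1)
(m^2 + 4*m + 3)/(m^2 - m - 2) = (m + 3)/(m - 2)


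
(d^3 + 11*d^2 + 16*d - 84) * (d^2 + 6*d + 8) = d^5 + 17*d^4 + 90*d^3 + 100*d^2 - 376*d - 672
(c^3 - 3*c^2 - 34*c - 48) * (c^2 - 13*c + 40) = c^5 - 16*c^4 + 45*c^3 + 274*c^2 - 736*c - 1920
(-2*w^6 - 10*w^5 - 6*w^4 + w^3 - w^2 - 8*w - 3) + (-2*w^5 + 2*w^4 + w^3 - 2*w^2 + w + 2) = -2*w^6 - 12*w^5 - 4*w^4 + 2*w^3 - 3*w^2 - 7*w - 1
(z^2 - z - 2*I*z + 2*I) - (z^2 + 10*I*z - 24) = -z - 12*I*z + 24 + 2*I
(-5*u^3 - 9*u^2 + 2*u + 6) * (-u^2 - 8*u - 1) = 5*u^5 + 49*u^4 + 75*u^3 - 13*u^2 - 50*u - 6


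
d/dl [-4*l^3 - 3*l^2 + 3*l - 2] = -12*l^2 - 6*l + 3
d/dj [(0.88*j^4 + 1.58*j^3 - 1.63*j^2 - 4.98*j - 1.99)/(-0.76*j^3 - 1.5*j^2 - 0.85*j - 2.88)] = (-0.6688*j^6 - 2.64*j^5 - 5.8528*j^4 - 20.3932*j^3 - 24.2729*j^2 + 3.4188*j + 12.6509)/(0.5776*j^6 + 2.28*j^5 + 3.542*j^4 + 6.9276*j^3 + 9.3625*j^2 + 4.896*j + 8.2944)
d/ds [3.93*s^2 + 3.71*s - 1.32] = 7.86*s + 3.71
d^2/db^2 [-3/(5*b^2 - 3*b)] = 6*(5*b*(5*b - 3) - (10*b - 3)^2)/(b^3*(5*b - 3)^3)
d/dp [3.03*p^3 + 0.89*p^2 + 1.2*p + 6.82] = 9.09*p^2 + 1.78*p + 1.2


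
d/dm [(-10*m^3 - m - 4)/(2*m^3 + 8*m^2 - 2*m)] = (-20*m^4 + 11*m^3 + 8*m^2 + 16*m - 2)/(m^2*(m^4 + 8*m^3 + 14*m^2 - 8*m + 1))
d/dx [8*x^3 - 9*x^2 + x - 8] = 24*x^2 - 18*x + 1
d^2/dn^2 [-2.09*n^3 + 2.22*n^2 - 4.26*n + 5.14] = 4.44 - 12.54*n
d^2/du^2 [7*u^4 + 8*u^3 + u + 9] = 12*u*(7*u + 4)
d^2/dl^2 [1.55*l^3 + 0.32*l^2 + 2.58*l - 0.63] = 9.3*l + 0.64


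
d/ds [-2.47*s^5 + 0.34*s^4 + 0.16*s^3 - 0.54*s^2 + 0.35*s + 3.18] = -12.35*s^4 + 1.36*s^3 + 0.48*s^2 - 1.08*s + 0.35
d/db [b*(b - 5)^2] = (b - 5)*(3*b - 5)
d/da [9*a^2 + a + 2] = 18*a + 1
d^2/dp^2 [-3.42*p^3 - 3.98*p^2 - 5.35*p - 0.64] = -20.52*p - 7.96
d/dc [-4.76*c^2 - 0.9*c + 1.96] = -9.52*c - 0.9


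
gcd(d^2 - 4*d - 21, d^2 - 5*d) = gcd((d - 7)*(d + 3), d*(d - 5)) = 1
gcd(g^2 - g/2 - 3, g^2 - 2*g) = g - 2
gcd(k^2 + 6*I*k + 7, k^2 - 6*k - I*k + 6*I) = k - I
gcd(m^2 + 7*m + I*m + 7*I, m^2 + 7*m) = m + 7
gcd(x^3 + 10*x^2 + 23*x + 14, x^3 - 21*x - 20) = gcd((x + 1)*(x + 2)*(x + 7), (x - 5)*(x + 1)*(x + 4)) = x + 1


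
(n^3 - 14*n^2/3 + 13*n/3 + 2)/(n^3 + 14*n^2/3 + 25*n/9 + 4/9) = 3*(n^2 - 5*n + 6)/(3*n^2 + 13*n + 4)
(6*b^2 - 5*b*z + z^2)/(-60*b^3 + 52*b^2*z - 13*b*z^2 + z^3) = (-3*b + z)/(30*b^2 - 11*b*z + z^2)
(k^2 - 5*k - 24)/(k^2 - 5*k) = (k^2 - 5*k - 24)/(k*(k - 5))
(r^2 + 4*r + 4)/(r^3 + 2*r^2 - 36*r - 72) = (r + 2)/(r^2 - 36)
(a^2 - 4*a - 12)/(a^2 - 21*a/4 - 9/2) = 4*(a + 2)/(4*a + 3)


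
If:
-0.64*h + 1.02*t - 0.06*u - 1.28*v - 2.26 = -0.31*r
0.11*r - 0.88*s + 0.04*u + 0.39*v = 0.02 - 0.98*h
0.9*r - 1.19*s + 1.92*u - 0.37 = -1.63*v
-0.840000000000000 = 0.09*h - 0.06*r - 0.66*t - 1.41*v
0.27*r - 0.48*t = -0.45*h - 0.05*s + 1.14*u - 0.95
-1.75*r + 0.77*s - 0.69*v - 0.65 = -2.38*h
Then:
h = 0.58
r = 0.82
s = 0.61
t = 1.96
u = 0.46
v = -0.32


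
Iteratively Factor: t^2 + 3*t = (t + 3)*(t)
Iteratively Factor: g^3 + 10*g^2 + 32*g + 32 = (g + 2)*(g^2 + 8*g + 16) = (g + 2)*(g + 4)*(g + 4)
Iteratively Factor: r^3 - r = (r - 1)*(r^2 + r) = (r - 1)*(r + 1)*(r)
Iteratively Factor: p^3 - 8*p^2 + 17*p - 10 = (p - 5)*(p^2 - 3*p + 2) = (p - 5)*(p - 1)*(p - 2)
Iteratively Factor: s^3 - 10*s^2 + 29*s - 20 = (s - 4)*(s^2 - 6*s + 5) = (s - 4)*(s - 1)*(s - 5)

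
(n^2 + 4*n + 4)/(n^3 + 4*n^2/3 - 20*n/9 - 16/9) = 9*(n + 2)/(9*n^2 - 6*n - 8)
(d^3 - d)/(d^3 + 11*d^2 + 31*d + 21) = d*(d - 1)/(d^2 + 10*d + 21)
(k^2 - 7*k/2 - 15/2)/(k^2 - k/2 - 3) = (k - 5)/(k - 2)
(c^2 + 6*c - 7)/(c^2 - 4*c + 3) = (c + 7)/(c - 3)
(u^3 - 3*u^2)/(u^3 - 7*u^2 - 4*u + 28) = u^2*(u - 3)/(u^3 - 7*u^2 - 4*u + 28)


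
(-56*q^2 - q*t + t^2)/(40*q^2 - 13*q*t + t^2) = (-7*q - t)/(5*q - t)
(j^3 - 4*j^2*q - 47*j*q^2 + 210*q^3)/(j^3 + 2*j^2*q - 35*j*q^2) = (j - 6*q)/j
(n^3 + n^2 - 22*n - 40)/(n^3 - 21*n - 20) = (n + 2)/(n + 1)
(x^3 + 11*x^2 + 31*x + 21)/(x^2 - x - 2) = (x^2 + 10*x + 21)/(x - 2)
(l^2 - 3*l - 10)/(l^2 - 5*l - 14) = (l - 5)/(l - 7)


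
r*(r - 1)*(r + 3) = r^3 + 2*r^2 - 3*r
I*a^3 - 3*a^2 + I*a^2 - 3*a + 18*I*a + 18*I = (a - 3*I)*(a + 6*I)*(I*a + I)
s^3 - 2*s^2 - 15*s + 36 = (s - 3)^2*(s + 4)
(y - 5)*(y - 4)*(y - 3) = y^3 - 12*y^2 + 47*y - 60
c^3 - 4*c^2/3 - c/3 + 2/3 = (c - 1)^2*(c + 2/3)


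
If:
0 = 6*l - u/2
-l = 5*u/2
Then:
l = 0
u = 0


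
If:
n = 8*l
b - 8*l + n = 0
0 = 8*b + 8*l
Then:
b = 0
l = 0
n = 0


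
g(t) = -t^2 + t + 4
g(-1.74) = -0.77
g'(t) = 1 - 2*t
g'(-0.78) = 2.56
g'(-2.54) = 6.08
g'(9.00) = -17.00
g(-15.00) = -236.00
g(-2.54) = -4.99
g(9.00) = -68.00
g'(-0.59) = 2.18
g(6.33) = -29.74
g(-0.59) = 3.06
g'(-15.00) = 31.00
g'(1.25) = -1.50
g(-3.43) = -11.19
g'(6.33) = -11.66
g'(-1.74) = 4.48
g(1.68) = 2.86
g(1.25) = 3.69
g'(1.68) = -2.36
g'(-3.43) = 7.86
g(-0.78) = 2.61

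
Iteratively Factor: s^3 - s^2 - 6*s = (s - 3)*(s^2 + 2*s) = (s - 3)*(s + 2)*(s)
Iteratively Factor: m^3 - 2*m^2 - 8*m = (m + 2)*(m^2 - 4*m) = (m - 4)*(m + 2)*(m)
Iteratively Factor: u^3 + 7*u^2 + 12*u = (u + 3)*(u^2 + 4*u) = u*(u + 3)*(u + 4)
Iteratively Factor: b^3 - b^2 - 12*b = (b + 3)*(b^2 - 4*b) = b*(b + 3)*(b - 4)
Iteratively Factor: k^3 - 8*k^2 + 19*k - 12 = (k - 4)*(k^2 - 4*k + 3) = (k - 4)*(k - 1)*(k - 3)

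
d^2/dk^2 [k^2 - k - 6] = 2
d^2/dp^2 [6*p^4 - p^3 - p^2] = 72*p^2 - 6*p - 2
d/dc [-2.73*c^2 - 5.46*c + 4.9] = -5.46*c - 5.46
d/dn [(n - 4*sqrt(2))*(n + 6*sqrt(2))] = 2*n + 2*sqrt(2)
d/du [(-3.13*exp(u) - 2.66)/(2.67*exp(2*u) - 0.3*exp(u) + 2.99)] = (8.3571*exp(2*u) + 14.2044*exp(u) - 10.1567)*exp(u)/(7.1289*exp(4*u) - 1.602*exp(3*u) + 16.0566*exp(2*u) - 1.794*exp(u) + 8.9401)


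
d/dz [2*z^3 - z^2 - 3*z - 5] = 6*z^2 - 2*z - 3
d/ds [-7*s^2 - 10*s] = -14*s - 10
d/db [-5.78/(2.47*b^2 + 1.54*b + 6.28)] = (28.5532*b + 8.9012)/(2.47*b^2 + 1.54*b + 6.28)^2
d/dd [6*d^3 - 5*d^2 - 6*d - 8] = 18*d^2 - 10*d - 6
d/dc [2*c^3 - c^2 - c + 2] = 6*c^2 - 2*c - 1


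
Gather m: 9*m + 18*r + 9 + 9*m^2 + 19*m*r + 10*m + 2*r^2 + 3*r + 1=9*m^2 + m*(19*r + 19) + 2*r^2 + 21*r + 10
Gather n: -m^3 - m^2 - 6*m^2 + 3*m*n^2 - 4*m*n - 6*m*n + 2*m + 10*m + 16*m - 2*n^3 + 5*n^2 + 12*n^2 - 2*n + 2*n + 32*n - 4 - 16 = -m^3 - 7*m^2 + 28*m - 2*n^3 + n^2*(3*m + 17) + n*(32 - 10*m) - 20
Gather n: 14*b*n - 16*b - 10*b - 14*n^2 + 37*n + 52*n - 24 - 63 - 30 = -26*b - 14*n^2 + n*(14*b + 89) - 117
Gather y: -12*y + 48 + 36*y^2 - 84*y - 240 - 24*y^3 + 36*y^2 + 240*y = -24*y^3 + 72*y^2 + 144*y - 192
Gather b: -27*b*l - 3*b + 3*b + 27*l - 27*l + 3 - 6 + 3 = -27*b*l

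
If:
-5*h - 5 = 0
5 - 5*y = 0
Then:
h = -1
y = 1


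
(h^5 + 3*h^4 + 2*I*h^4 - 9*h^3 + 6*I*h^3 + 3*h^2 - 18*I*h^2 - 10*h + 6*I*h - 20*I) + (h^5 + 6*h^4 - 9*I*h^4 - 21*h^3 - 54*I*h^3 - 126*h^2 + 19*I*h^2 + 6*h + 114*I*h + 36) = 2*h^5 + 9*h^4 - 7*I*h^4 - 30*h^3 - 48*I*h^3 - 123*h^2 + I*h^2 - 4*h + 120*I*h + 36 - 20*I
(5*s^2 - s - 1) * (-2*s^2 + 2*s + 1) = -10*s^4 + 12*s^3 + 5*s^2 - 3*s - 1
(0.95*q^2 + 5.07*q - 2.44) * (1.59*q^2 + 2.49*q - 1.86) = 1.5105*q^4 + 10.4268*q^3 + 6.9777*q^2 - 15.5058*q + 4.5384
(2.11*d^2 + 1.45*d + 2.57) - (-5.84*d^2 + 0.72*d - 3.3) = 7.95*d^2 + 0.73*d + 5.87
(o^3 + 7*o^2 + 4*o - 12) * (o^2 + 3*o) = o^5 + 10*o^4 + 25*o^3 - 36*o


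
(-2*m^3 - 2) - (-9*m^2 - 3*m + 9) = -2*m^3 + 9*m^2 + 3*m - 11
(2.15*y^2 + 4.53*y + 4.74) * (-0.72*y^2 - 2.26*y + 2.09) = -1.548*y^4 - 8.1206*y^3 - 9.1571*y^2 - 1.2447*y + 9.9066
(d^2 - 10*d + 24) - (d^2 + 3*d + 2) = 22 - 13*d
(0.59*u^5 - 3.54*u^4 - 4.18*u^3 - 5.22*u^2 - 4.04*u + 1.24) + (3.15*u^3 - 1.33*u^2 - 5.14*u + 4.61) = 0.59*u^5 - 3.54*u^4 - 1.03*u^3 - 6.55*u^2 - 9.18*u + 5.85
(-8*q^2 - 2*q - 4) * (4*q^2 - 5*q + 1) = -32*q^4 + 32*q^3 - 14*q^2 + 18*q - 4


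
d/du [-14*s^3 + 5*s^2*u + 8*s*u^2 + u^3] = 5*s^2 + 16*s*u + 3*u^2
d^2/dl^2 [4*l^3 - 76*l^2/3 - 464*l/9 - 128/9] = 24*l - 152/3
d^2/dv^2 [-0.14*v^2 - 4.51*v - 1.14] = -0.280000000000000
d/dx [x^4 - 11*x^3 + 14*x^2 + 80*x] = 4*x^3 - 33*x^2 + 28*x + 80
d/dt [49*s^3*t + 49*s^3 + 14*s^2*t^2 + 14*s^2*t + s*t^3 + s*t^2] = s*(49*s^2 + 28*s*t + 14*s + 3*t^2 + 2*t)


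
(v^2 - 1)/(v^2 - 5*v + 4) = (v + 1)/(v - 4)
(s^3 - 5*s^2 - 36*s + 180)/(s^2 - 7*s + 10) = (s^2 - 36)/(s - 2)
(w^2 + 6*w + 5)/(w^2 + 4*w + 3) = (w + 5)/(w + 3)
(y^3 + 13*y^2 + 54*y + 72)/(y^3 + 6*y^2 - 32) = (y^2 + 9*y + 18)/(y^2 + 2*y - 8)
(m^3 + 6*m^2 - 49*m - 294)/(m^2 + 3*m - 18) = (m^2 - 49)/(m - 3)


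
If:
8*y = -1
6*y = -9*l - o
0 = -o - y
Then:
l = 5/72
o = 1/8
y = -1/8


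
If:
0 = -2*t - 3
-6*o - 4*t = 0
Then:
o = 1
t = -3/2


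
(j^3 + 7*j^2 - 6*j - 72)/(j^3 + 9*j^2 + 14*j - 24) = (j - 3)/(j - 1)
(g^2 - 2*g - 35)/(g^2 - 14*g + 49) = (g + 5)/(g - 7)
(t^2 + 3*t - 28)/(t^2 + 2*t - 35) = (t - 4)/(t - 5)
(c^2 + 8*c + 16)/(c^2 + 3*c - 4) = (c + 4)/(c - 1)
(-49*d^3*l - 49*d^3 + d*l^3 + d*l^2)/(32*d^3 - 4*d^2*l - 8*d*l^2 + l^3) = d*(-49*d^2*l - 49*d^2 + l^3 + l^2)/(32*d^3 - 4*d^2*l - 8*d*l^2 + l^3)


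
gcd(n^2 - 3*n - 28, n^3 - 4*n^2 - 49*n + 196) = n - 7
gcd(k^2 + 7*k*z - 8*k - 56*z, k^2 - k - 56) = k - 8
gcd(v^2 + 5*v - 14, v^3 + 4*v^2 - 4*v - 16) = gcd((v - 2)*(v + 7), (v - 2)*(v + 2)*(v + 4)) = v - 2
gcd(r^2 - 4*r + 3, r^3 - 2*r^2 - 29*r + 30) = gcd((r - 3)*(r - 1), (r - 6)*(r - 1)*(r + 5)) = r - 1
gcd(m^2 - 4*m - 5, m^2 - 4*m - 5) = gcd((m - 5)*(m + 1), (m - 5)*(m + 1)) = m^2 - 4*m - 5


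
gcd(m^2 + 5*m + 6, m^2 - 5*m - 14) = m + 2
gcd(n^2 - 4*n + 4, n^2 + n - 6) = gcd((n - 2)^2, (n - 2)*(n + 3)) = n - 2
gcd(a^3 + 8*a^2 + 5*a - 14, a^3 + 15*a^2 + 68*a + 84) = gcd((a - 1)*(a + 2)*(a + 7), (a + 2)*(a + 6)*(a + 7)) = a^2 + 9*a + 14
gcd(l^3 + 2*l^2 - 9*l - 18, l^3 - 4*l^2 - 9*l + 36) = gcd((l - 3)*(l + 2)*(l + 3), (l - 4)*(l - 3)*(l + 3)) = l^2 - 9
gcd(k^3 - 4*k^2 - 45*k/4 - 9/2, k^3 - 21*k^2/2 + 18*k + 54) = k^2 - 9*k/2 - 9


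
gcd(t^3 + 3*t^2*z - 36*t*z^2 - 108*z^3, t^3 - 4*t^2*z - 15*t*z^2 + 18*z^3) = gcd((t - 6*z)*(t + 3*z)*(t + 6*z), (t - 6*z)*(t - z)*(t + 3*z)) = -t^2 + 3*t*z + 18*z^2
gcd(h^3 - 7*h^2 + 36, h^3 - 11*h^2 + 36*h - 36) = h^2 - 9*h + 18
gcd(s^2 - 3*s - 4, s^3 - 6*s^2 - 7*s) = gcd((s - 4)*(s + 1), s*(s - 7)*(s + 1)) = s + 1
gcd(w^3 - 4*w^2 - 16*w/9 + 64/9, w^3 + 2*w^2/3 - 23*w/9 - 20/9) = w + 4/3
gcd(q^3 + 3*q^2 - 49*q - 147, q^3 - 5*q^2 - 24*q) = q + 3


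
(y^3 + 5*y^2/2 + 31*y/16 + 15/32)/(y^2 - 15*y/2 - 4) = (y^2 + 2*y + 15/16)/(y - 8)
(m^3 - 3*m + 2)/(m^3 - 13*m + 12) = (m^2 + m - 2)/(m^2 + m - 12)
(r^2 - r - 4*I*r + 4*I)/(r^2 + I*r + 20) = (r - 1)/(r + 5*I)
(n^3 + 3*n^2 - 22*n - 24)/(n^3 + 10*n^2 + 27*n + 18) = (n - 4)/(n + 3)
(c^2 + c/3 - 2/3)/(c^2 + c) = (c - 2/3)/c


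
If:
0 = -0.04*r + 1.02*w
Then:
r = 25.5*w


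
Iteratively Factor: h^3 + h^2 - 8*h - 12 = (h + 2)*(h^2 - h - 6) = (h - 3)*(h + 2)*(h + 2)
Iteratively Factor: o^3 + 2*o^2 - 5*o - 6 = (o - 2)*(o^2 + 4*o + 3) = (o - 2)*(o + 3)*(o + 1)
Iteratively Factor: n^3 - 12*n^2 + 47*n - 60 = (n - 5)*(n^2 - 7*n + 12) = (n - 5)*(n - 4)*(n - 3)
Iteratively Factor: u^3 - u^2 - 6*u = (u - 3)*(u^2 + 2*u) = u*(u - 3)*(u + 2)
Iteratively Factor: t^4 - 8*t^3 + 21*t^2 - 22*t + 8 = (t - 1)*(t^3 - 7*t^2 + 14*t - 8) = (t - 1)^2*(t^2 - 6*t + 8) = (t - 2)*(t - 1)^2*(t - 4)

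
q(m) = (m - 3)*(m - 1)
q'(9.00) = 14.00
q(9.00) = 48.00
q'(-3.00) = -10.00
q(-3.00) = 24.00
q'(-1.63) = -7.26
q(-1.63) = 12.18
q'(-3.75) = -11.50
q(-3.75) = 32.06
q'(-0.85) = -5.70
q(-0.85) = 7.12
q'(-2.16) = -8.32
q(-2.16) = 16.31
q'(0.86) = -2.28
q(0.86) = 0.30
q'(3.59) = 3.18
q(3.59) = 1.53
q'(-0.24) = -4.48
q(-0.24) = 4.02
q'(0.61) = -2.78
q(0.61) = 0.93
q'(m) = 2*m - 4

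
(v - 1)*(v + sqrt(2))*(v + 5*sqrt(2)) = v^3 - v^2 + 6*sqrt(2)*v^2 - 6*sqrt(2)*v + 10*v - 10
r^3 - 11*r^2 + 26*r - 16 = (r - 8)*(r - 2)*(r - 1)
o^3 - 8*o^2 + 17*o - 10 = (o - 5)*(o - 2)*(o - 1)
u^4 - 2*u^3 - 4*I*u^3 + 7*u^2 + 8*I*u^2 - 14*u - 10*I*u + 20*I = (u - 2)*(u - 5*I)*(u - I)*(u + 2*I)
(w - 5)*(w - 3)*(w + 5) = w^3 - 3*w^2 - 25*w + 75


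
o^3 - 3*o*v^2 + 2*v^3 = (o - v)^2*(o + 2*v)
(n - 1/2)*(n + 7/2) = n^2 + 3*n - 7/4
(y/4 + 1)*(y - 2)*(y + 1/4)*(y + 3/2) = y^4/4 + 15*y^3/16 - 33*y^2/32 - 53*y/16 - 3/4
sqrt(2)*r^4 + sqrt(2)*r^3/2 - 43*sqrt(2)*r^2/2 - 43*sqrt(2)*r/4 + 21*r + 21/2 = (r - 3*sqrt(2))*(r - sqrt(2)/2)*(r + 7*sqrt(2)/2)*(sqrt(2)*r + sqrt(2)/2)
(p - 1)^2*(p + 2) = p^3 - 3*p + 2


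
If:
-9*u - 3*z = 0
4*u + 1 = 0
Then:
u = -1/4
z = 3/4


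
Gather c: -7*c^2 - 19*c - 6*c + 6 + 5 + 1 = -7*c^2 - 25*c + 12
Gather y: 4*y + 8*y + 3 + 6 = 12*y + 9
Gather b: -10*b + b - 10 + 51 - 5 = 36 - 9*b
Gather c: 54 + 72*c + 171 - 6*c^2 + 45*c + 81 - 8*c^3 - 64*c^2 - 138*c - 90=-8*c^3 - 70*c^2 - 21*c + 216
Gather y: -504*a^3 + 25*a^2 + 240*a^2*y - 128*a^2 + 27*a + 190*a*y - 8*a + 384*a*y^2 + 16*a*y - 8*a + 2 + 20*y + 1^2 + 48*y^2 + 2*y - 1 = -504*a^3 - 103*a^2 + 11*a + y^2*(384*a + 48) + y*(240*a^2 + 206*a + 22) + 2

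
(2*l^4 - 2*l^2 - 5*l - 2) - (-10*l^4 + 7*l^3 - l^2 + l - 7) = 12*l^4 - 7*l^3 - l^2 - 6*l + 5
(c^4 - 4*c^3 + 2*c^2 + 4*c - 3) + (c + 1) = c^4 - 4*c^3 + 2*c^2 + 5*c - 2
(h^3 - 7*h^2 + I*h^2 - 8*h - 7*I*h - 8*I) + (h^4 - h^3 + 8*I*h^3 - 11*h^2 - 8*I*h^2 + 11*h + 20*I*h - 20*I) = h^4 + 8*I*h^3 - 18*h^2 - 7*I*h^2 + 3*h + 13*I*h - 28*I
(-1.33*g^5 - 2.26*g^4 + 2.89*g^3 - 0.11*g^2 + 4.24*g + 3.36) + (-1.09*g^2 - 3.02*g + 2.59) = -1.33*g^5 - 2.26*g^4 + 2.89*g^3 - 1.2*g^2 + 1.22*g + 5.95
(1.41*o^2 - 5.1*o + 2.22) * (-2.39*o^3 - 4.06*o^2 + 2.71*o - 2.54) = -3.3699*o^5 + 6.4644*o^4 + 19.2213*o^3 - 26.4156*o^2 + 18.9702*o - 5.6388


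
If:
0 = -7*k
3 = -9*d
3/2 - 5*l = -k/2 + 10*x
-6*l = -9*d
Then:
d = -1/3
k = 0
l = -1/2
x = 2/5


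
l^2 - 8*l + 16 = (l - 4)^2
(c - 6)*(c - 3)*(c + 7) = c^3 - 2*c^2 - 45*c + 126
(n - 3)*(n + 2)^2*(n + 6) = n^4 + 7*n^3 - 2*n^2 - 60*n - 72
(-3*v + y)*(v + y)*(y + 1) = -3*v^2*y - 3*v^2 - 2*v*y^2 - 2*v*y + y^3 + y^2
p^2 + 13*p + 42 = (p + 6)*(p + 7)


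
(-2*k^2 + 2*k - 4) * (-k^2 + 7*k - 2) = 2*k^4 - 16*k^3 + 22*k^2 - 32*k + 8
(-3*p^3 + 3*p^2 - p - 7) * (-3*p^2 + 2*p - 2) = 9*p^5 - 15*p^4 + 15*p^3 + 13*p^2 - 12*p + 14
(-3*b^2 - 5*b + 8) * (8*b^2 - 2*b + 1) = -24*b^4 - 34*b^3 + 71*b^2 - 21*b + 8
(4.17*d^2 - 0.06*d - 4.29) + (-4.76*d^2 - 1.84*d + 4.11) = -0.59*d^2 - 1.9*d - 0.18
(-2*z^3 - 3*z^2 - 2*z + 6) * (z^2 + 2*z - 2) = -2*z^5 - 7*z^4 - 4*z^3 + 8*z^2 + 16*z - 12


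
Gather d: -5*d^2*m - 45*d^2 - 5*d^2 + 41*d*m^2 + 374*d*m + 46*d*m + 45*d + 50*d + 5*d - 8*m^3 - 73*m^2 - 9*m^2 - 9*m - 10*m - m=d^2*(-5*m - 50) + d*(41*m^2 + 420*m + 100) - 8*m^3 - 82*m^2 - 20*m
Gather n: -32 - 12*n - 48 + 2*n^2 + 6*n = 2*n^2 - 6*n - 80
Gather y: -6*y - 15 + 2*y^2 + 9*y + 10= 2*y^2 + 3*y - 5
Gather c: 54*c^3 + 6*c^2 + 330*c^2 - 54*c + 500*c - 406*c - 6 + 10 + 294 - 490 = 54*c^3 + 336*c^2 + 40*c - 192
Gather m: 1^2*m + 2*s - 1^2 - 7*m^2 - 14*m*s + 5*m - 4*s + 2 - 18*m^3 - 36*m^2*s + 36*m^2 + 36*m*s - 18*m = -18*m^3 + m^2*(29 - 36*s) + m*(22*s - 12) - 2*s + 1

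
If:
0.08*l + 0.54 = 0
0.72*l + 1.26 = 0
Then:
No Solution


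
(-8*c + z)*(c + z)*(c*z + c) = -8*c^3*z - 8*c^3 - 7*c^2*z^2 - 7*c^2*z + c*z^3 + c*z^2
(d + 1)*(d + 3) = d^2 + 4*d + 3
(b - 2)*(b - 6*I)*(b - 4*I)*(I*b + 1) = I*b^4 + 11*b^3 - 2*I*b^3 - 22*b^2 - 34*I*b^2 - 24*b + 68*I*b + 48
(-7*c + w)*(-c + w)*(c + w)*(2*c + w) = 14*c^4 + 5*c^3*w - 15*c^2*w^2 - 5*c*w^3 + w^4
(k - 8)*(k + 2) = k^2 - 6*k - 16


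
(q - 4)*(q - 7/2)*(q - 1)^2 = q^4 - 19*q^3/2 + 30*q^2 - 71*q/2 + 14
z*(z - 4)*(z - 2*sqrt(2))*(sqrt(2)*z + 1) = sqrt(2)*z^4 - 4*sqrt(2)*z^3 - 3*z^3 - 2*sqrt(2)*z^2 + 12*z^2 + 8*sqrt(2)*z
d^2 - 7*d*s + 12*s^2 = (d - 4*s)*(d - 3*s)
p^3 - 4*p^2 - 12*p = p*(p - 6)*(p + 2)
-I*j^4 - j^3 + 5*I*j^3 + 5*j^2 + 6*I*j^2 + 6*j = j*(j - 6)*(j - I)*(-I*j - I)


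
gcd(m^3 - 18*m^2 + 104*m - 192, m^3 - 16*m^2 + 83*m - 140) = m - 4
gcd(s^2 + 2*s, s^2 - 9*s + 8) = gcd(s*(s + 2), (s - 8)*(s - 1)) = 1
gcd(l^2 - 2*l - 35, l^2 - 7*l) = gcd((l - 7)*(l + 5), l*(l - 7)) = l - 7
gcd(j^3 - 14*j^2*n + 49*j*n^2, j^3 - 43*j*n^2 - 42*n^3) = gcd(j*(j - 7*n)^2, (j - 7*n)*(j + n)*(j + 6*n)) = j - 7*n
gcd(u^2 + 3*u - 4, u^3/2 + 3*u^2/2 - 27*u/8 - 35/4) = 1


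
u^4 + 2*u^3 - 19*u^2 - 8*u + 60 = (u - 3)*(u - 2)*(u + 2)*(u + 5)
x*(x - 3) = x^2 - 3*x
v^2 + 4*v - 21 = (v - 3)*(v + 7)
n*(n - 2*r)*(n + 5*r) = n^3 + 3*n^2*r - 10*n*r^2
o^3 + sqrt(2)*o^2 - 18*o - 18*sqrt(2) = (o - 3*sqrt(2))*(o + sqrt(2))*(o + 3*sqrt(2))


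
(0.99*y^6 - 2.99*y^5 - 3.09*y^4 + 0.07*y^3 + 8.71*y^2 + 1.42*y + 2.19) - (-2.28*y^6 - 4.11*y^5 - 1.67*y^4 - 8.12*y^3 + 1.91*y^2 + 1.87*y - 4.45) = 3.27*y^6 + 1.12*y^5 - 1.42*y^4 + 8.19*y^3 + 6.8*y^2 - 0.45*y + 6.64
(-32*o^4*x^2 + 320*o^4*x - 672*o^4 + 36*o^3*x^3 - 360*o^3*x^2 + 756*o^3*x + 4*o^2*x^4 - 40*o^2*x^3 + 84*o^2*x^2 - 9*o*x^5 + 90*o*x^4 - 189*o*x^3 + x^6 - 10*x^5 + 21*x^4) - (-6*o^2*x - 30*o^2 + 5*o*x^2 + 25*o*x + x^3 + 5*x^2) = -32*o^4*x^2 + 320*o^4*x - 672*o^4 + 36*o^3*x^3 - 360*o^3*x^2 + 756*o^3*x + 4*o^2*x^4 - 40*o^2*x^3 + 84*o^2*x^2 + 6*o^2*x + 30*o^2 - 9*o*x^5 + 90*o*x^4 - 189*o*x^3 - 5*o*x^2 - 25*o*x + x^6 - 10*x^5 + 21*x^4 - x^3 - 5*x^2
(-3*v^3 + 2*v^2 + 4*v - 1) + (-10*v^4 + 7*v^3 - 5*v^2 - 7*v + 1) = -10*v^4 + 4*v^3 - 3*v^2 - 3*v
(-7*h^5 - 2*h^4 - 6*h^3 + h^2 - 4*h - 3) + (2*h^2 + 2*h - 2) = -7*h^5 - 2*h^4 - 6*h^3 + 3*h^2 - 2*h - 5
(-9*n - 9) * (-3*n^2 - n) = 27*n^3 + 36*n^2 + 9*n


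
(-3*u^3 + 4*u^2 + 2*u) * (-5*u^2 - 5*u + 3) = 15*u^5 - 5*u^4 - 39*u^3 + 2*u^2 + 6*u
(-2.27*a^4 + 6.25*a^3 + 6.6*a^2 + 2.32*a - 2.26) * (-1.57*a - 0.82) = 3.5639*a^5 - 7.9511*a^4 - 15.487*a^3 - 9.0544*a^2 + 1.6458*a + 1.8532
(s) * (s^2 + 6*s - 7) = s^3 + 6*s^2 - 7*s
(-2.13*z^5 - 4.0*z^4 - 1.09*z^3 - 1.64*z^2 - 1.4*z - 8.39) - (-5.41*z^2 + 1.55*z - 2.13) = -2.13*z^5 - 4.0*z^4 - 1.09*z^3 + 3.77*z^2 - 2.95*z - 6.26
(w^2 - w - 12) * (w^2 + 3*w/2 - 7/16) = w^4 + w^3/2 - 223*w^2/16 - 281*w/16 + 21/4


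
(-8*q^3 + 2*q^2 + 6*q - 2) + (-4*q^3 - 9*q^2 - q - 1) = -12*q^3 - 7*q^2 + 5*q - 3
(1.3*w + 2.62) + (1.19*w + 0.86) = 2.49*w + 3.48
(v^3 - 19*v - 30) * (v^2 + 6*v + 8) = v^5 + 6*v^4 - 11*v^3 - 144*v^2 - 332*v - 240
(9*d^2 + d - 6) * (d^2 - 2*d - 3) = 9*d^4 - 17*d^3 - 35*d^2 + 9*d + 18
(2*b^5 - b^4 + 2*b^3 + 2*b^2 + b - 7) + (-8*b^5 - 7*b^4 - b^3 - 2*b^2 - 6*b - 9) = -6*b^5 - 8*b^4 + b^3 - 5*b - 16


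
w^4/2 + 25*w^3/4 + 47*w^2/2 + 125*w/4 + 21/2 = (w/2 + 1)*(w + 1/2)*(w + 3)*(w + 7)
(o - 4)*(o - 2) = o^2 - 6*o + 8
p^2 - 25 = (p - 5)*(p + 5)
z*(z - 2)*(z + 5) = z^3 + 3*z^2 - 10*z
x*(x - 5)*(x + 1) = x^3 - 4*x^2 - 5*x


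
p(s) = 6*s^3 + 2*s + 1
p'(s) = 18*s^2 + 2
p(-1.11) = -9.43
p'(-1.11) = 24.18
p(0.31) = 1.80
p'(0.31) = 3.73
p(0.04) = 1.08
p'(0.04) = 2.03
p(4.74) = 649.46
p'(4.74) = 406.42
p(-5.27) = -887.72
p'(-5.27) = 501.91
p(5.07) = 793.08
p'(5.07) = 464.69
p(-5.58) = -1052.61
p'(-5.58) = 562.46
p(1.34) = 18.12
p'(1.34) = 34.32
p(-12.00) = -10391.00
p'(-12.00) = 2594.00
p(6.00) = 1309.00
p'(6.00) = 650.00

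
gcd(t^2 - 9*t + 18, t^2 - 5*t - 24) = 1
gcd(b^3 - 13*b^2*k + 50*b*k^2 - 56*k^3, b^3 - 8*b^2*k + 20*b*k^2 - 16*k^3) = b^2 - 6*b*k + 8*k^2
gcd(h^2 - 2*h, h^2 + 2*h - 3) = 1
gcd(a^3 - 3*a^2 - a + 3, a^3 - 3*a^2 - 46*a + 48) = a - 1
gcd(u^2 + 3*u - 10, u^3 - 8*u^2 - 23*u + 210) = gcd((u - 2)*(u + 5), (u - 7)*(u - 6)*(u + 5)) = u + 5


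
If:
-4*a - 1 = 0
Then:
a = -1/4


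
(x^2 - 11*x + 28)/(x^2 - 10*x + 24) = (x - 7)/(x - 6)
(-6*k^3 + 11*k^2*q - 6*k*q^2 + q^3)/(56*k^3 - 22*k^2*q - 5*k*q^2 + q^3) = (3*k^2 - 4*k*q + q^2)/(-28*k^2 - 3*k*q + q^2)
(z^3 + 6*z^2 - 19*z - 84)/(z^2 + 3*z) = z + 3 - 28/z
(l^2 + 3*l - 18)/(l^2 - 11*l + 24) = (l + 6)/(l - 8)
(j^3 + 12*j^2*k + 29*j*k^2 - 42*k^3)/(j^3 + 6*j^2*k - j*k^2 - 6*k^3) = (j + 7*k)/(j + k)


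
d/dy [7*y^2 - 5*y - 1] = 14*y - 5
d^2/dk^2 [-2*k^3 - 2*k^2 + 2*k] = -12*k - 4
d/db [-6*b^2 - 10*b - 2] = -12*b - 10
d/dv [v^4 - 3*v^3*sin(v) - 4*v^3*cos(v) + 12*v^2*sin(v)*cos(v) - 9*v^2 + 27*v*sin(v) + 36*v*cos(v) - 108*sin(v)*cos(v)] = 4*v^3*sin(v) - 3*v^3*cos(v) + 4*v^3 - 9*v^2*sin(v) - 12*v^2*cos(v) + 12*v^2*cos(2*v) - 36*v*sin(v) + 12*v*sin(2*v) + 27*v*cos(v) - 18*v + 27*sin(v) + 36*cos(v) - 108*cos(2*v)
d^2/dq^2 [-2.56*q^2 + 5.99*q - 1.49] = -5.12000000000000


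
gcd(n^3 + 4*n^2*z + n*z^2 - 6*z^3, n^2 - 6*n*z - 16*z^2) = n + 2*z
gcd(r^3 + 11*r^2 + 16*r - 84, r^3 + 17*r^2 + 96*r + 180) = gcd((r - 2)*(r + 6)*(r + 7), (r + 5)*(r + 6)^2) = r + 6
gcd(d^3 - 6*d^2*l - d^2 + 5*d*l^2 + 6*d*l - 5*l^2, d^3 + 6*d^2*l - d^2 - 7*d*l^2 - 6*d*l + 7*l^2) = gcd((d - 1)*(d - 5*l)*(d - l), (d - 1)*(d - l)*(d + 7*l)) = d^2 - d*l - d + l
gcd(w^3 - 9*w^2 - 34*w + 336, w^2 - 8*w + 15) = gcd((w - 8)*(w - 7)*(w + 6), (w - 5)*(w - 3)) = 1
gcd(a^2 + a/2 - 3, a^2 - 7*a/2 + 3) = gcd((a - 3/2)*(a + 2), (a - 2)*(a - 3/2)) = a - 3/2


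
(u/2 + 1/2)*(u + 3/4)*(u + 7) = u^3/2 + 35*u^2/8 + 13*u/2 + 21/8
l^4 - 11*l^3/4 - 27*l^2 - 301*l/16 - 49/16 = (l - 7)*(l + 1/4)*(l + 1/2)*(l + 7/2)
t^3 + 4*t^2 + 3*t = t*(t + 1)*(t + 3)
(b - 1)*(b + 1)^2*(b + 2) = b^4 + 3*b^3 + b^2 - 3*b - 2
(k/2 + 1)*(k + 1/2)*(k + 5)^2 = k^4/2 + 25*k^3/4 + 51*k^2/2 + 145*k/4 + 25/2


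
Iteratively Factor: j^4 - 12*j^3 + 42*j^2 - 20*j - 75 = (j - 5)*(j^3 - 7*j^2 + 7*j + 15) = (j - 5)*(j + 1)*(j^2 - 8*j + 15) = (j - 5)*(j - 3)*(j + 1)*(j - 5)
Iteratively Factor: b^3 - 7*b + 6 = (b - 1)*(b^2 + b - 6) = (b - 1)*(b + 3)*(b - 2)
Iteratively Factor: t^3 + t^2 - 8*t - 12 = (t + 2)*(t^2 - t - 6) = (t + 2)^2*(t - 3)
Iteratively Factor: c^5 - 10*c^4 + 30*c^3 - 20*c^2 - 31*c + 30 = (c - 2)*(c^4 - 8*c^3 + 14*c^2 + 8*c - 15) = (c - 5)*(c - 2)*(c^3 - 3*c^2 - c + 3) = (c - 5)*(c - 2)*(c - 1)*(c^2 - 2*c - 3) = (c - 5)*(c - 2)*(c - 1)*(c + 1)*(c - 3)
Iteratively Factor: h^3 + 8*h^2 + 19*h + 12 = (h + 1)*(h^2 + 7*h + 12) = (h + 1)*(h + 4)*(h + 3)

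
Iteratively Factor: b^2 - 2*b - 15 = (b + 3)*(b - 5)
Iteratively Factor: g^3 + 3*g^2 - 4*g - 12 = (g + 2)*(g^2 + g - 6) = (g - 2)*(g + 2)*(g + 3)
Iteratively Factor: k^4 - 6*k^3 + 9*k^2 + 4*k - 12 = (k - 2)*(k^3 - 4*k^2 + k + 6) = (k - 3)*(k - 2)*(k^2 - k - 2) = (k - 3)*(k - 2)^2*(k + 1)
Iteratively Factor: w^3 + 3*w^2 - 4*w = (w + 4)*(w^2 - w) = (w - 1)*(w + 4)*(w)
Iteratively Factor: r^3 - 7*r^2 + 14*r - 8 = (r - 2)*(r^2 - 5*r + 4) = (r - 4)*(r - 2)*(r - 1)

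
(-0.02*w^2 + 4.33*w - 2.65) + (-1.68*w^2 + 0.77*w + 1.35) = -1.7*w^2 + 5.1*w - 1.3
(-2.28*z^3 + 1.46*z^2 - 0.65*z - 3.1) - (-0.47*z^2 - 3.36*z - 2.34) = -2.28*z^3 + 1.93*z^2 + 2.71*z - 0.76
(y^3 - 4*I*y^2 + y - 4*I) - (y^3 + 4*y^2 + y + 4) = -4*y^2 - 4*I*y^2 - 4 - 4*I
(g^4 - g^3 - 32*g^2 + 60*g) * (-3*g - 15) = -3*g^5 - 12*g^4 + 111*g^3 + 300*g^2 - 900*g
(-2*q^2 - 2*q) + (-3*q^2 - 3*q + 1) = -5*q^2 - 5*q + 1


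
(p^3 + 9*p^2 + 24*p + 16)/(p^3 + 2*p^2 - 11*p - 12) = (p + 4)/(p - 3)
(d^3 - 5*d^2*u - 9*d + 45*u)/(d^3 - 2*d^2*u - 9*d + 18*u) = (-d + 5*u)/(-d + 2*u)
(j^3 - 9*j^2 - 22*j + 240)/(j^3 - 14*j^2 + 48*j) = (j + 5)/j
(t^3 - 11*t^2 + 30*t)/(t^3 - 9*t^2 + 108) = t*(t - 5)/(t^2 - 3*t - 18)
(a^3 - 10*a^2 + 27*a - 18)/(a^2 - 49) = (a^3 - 10*a^2 + 27*a - 18)/(a^2 - 49)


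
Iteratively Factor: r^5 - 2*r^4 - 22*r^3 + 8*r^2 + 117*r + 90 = (r - 3)*(r^4 + r^3 - 19*r^2 - 49*r - 30) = (r - 5)*(r - 3)*(r^3 + 6*r^2 + 11*r + 6) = (r - 5)*(r - 3)*(r + 3)*(r^2 + 3*r + 2) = (r - 5)*(r - 3)*(r + 2)*(r + 3)*(r + 1)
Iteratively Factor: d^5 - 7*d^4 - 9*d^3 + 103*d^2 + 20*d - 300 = (d - 5)*(d^4 - 2*d^3 - 19*d^2 + 8*d + 60) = (d - 5)*(d + 3)*(d^3 - 5*d^2 - 4*d + 20) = (d - 5)*(d - 2)*(d + 3)*(d^2 - 3*d - 10) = (d - 5)^2*(d - 2)*(d + 3)*(d + 2)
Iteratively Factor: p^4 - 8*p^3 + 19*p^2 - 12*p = (p)*(p^3 - 8*p^2 + 19*p - 12) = p*(p - 1)*(p^2 - 7*p + 12) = p*(p - 3)*(p - 1)*(p - 4)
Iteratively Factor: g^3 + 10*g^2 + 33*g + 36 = (g + 4)*(g^2 + 6*g + 9) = (g + 3)*(g + 4)*(g + 3)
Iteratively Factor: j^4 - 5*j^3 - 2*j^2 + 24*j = (j + 2)*(j^3 - 7*j^2 + 12*j) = (j - 4)*(j + 2)*(j^2 - 3*j) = j*(j - 4)*(j + 2)*(j - 3)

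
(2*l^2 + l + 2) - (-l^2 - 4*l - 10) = 3*l^2 + 5*l + 12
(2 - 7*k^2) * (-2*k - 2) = 14*k^3 + 14*k^2 - 4*k - 4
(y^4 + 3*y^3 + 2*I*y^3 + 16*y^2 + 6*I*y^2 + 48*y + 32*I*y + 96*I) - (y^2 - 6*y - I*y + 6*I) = y^4 + 3*y^3 + 2*I*y^3 + 15*y^2 + 6*I*y^2 + 54*y + 33*I*y + 90*I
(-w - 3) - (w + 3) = -2*w - 6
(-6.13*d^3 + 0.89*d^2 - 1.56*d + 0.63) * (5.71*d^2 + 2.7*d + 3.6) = -35.0023*d^5 - 11.4691*d^4 - 28.5726*d^3 + 2.5893*d^2 - 3.915*d + 2.268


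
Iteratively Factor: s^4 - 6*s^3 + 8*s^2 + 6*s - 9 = (s - 1)*(s^3 - 5*s^2 + 3*s + 9) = (s - 3)*(s - 1)*(s^2 - 2*s - 3) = (s - 3)^2*(s - 1)*(s + 1)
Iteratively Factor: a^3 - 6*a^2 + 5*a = (a)*(a^2 - 6*a + 5) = a*(a - 5)*(a - 1)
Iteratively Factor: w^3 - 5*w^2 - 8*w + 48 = (w - 4)*(w^2 - w - 12) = (w - 4)^2*(w + 3)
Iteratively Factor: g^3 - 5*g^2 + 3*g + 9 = (g - 3)*(g^2 - 2*g - 3) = (g - 3)*(g + 1)*(g - 3)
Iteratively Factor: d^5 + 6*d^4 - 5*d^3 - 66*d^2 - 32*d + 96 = (d + 2)*(d^4 + 4*d^3 - 13*d^2 - 40*d + 48) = (d + 2)*(d + 4)*(d^3 - 13*d + 12) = (d + 2)*(d + 4)^2*(d^2 - 4*d + 3) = (d - 3)*(d + 2)*(d + 4)^2*(d - 1)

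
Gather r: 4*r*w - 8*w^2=4*r*w - 8*w^2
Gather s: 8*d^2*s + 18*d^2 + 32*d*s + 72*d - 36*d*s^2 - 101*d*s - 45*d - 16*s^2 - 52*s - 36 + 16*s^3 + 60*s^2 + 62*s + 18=18*d^2 + 27*d + 16*s^3 + s^2*(44 - 36*d) + s*(8*d^2 - 69*d + 10) - 18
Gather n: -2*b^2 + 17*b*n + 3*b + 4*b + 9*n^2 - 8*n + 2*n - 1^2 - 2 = -2*b^2 + 7*b + 9*n^2 + n*(17*b - 6) - 3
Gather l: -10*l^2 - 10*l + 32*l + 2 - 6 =-10*l^2 + 22*l - 4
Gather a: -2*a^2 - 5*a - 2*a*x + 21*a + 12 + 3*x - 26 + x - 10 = -2*a^2 + a*(16 - 2*x) + 4*x - 24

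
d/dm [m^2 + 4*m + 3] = 2*m + 4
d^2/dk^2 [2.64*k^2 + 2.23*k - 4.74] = 5.28000000000000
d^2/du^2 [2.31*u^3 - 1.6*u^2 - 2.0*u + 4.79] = 13.86*u - 3.2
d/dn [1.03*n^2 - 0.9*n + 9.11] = 2.06*n - 0.9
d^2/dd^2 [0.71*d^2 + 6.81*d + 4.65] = 1.42000000000000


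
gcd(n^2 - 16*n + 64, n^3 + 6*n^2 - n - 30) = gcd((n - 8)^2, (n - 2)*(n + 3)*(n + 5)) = 1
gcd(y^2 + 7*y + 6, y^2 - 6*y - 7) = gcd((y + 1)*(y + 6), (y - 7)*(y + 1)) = y + 1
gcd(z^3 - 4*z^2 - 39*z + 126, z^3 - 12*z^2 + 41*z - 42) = z^2 - 10*z + 21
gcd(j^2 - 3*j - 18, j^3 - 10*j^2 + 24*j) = j - 6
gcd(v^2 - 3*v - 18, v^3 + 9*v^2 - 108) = 1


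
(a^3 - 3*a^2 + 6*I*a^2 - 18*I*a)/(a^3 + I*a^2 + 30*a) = (a - 3)/(a - 5*I)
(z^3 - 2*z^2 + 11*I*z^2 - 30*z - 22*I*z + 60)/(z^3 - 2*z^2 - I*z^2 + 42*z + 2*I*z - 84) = (z + 5*I)/(z - 7*I)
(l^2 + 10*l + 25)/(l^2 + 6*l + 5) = (l + 5)/(l + 1)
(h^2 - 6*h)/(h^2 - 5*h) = (h - 6)/(h - 5)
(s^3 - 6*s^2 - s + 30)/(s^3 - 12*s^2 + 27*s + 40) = (s^2 - s - 6)/(s^2 - 7*s - 8)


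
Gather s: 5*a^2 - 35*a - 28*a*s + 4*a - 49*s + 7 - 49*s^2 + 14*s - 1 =5*a^2 - 31*a - 49*s^2 + s*(-28*a - 35) + 6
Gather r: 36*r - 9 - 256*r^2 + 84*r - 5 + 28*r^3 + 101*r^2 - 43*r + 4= 28*r^3 - 155*r^2 + 77*r - 10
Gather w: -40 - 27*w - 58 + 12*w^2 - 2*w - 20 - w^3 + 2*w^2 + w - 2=-w^3 + 14*w^2 - 28*w - 120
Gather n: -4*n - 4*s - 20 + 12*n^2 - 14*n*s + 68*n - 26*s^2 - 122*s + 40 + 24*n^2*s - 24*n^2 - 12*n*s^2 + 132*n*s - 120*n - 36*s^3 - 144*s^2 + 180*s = n^2*(24*s - 12) + n*(-12*s^2 + 118*s - 56) - 36*s^3 - 170*s^2 + 54*s + 20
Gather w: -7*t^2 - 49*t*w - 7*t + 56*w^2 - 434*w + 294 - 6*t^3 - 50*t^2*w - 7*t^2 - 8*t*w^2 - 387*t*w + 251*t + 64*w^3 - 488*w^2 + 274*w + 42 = -6*t^3 - 14*t^2 + 244*t + 64*w^3 + w^2*(-8*t - 432) + w*(-50*t^2 - 436*t - 160) + 336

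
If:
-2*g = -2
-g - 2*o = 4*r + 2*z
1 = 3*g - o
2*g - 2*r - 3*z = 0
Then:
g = 1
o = 2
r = -19/8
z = 9/4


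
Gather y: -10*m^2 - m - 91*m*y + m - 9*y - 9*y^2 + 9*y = -10*m^2 - 91*m*y - 9*y^2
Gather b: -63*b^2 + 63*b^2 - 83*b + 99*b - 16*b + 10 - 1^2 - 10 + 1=0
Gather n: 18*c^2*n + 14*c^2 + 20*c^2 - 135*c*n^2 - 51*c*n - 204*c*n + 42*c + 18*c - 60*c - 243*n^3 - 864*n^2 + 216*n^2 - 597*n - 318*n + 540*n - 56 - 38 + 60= 34*c^2 - 243*n^3 + n^2*(-135*c - 648) + n*(18*c^2 - 255*c - 375) - 34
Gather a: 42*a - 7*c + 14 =42*a - 7*c + 14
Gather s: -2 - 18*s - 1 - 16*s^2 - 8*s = -16*s^2 - 26*s - 3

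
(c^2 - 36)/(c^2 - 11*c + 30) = (c + 6)/(c - 5)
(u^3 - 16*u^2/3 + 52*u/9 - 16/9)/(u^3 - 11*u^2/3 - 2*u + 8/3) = (u - 2/3)/(u + 1)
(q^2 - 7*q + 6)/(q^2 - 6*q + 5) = (q - 6)/(q - 5)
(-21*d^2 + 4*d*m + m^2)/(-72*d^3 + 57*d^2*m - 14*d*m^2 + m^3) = (7*d + m)/(24*d^2 - 11*d*m + m^2)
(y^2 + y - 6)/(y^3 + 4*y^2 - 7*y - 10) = (y + 3)/(y^2 + 6*y + 5)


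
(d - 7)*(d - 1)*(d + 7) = d^3 - d^2 - 49*d + 49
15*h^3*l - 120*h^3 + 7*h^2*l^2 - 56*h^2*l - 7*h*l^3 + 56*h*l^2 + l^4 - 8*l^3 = (-5*h + l)*(-3*h + l)*(h + l)*(l - 8)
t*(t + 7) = t^2 + 7*t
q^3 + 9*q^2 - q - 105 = (q - 3)*(q + 5)*(q + 7)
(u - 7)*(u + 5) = u^2 - 2*u - 35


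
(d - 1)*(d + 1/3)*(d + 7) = d^3 + 19*d^2/3 - 5*d - 7/3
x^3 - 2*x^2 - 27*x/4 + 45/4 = (x - 3)*(x - 3/2)*(x + 5/2)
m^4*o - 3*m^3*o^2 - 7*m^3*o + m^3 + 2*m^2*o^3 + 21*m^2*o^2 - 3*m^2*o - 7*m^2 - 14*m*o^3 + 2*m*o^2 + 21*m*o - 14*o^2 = (m - 7)*(m - 2*o)*(m - o)*(m*o + 1)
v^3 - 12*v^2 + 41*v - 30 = (v - 6)*(v - 5)*(v - 1)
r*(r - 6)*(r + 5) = r^3 - r^2 - 30*r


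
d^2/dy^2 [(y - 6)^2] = 2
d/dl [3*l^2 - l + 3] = 6*l - 1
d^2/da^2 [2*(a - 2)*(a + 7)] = 4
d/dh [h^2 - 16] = 2*h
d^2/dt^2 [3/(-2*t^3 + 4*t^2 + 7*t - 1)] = 6*(2*(3*t - 2)*(2*t^3 - 4*t^2 - 7*t + 1) - (-6*t^2 + 8*t + 7)^2)/(2*t^3 - 4*t^2 - 7*t + 1)^3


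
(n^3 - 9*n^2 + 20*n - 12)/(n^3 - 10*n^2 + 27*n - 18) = (n - 2)/(n - 3)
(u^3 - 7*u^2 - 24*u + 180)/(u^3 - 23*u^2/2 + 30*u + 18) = 2*(u + 5)/(2*u + 1)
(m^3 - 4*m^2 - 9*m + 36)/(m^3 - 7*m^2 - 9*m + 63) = (m - 4)/(m - 7)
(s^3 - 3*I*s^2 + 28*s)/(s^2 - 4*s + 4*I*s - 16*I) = s*(s - 7*I)/(s - 4)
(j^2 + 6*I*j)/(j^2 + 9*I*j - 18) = j/(j + 3*I)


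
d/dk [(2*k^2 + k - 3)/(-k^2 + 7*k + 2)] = (15*k^2 + 2*k + 23)/(k^4 - 14*k^3 + 45*k^2 + 28*k + 4)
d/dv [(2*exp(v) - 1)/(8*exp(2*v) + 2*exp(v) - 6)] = (-8*exp(2*v) + 8*exp(v) - 5)*exp(v)/(2*(16*exp(4*v) + 8*exp(3*v) - 23*exp(2*v) - 6*exp(v) + 9))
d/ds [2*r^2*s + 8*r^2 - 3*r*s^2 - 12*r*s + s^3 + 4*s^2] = 2*r^2 - 6*r*s - 12*r + 3*s^2 + 8*s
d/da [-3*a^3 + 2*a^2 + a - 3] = -9*a^2 + 4*a + 1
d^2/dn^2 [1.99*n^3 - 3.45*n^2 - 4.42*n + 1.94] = 11.94*n - 6.9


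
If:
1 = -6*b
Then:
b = -1/6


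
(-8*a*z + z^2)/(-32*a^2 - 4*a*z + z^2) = z/(4*a + z)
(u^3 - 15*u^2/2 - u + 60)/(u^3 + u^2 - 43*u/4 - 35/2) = 2*(u^2 - 10*u + 24)/(2*u^2 - 3*u - 14)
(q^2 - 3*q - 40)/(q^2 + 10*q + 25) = (q - 8)/(q + 5)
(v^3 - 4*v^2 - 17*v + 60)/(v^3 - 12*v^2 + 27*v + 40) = (v^2 + v - 12)/(v^2 - 7*v - 8)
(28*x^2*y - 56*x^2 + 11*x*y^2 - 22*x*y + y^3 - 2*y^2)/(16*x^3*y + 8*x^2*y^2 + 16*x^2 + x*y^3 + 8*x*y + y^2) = (7*x*y - 14*x + y^2 - 2*y)/(4*x^2*y + x*y^2 + 4*x + y)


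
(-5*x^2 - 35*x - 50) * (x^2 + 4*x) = -5*x^4 - 55*x^3 - 190*x^2 - 200*x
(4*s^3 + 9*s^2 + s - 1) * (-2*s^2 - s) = -8*s^5 - 22*s^4 - 11*s^3 + s^2 + s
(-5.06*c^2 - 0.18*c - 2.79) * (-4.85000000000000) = 24.541*c^2 + 0.873*c + 13.5315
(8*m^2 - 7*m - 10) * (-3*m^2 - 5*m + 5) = -24*m^4 - 19*m^3 + 105*m^2 + 15*m - 50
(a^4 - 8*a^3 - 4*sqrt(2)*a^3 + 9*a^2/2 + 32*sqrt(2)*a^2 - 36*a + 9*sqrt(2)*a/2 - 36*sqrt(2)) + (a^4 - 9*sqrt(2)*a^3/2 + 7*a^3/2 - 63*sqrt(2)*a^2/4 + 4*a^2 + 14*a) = 2*a^4 - 17*sqrt(2)*a^3/2 - 9*a^3/2 + 17*a^2/2 + 65*sqrt(2)*a^2/4 - 22*a + 9*sqrt(2)*a/2 - 36*sqrt(2)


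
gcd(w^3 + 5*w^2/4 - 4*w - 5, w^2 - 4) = w^2 - 4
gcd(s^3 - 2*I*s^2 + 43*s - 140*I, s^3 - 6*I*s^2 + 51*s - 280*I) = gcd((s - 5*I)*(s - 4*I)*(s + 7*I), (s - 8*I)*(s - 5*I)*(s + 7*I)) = s^2 + 2*I*s + 35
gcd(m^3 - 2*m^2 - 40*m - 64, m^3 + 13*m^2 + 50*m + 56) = m^2 + 6*m + 8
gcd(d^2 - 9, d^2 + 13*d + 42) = 1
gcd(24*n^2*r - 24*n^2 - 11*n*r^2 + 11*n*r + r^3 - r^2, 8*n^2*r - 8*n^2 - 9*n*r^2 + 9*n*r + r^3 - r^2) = -8*n*r + 8*n + r^2 - r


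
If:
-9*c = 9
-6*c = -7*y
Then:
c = -1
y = -6/7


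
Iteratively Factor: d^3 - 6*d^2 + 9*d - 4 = (d - 1)*(d^2 - 5*d + 4) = (d - 4)*(d - 1)*(d - 1)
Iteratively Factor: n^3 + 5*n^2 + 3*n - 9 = (n + 3)*(n^2 + 2*n - 3) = (n - 1)*(n + 3)*(n + 3)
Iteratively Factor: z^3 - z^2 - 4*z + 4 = (z + 2)*(z^2 - 3*z + 2) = (z - 2)*(z + 2)*(z - 1)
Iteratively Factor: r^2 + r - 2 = (r - 1)*(r + 2)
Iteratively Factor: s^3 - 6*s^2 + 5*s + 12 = (s - 4)*(s^2 - 2*s - 3) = (s - 4)*(s + 1)*(s - 3)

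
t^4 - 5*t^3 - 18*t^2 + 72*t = t*(t - 6)*(t - 3)*(t + 4)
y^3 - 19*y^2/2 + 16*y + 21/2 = (y - 7)*(y - 3)*(y + 1/2)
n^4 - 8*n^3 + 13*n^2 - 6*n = n*(n - 6)*(n - 1)^2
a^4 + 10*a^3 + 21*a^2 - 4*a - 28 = (a - 1)*(a + 2)^2*(a + 7)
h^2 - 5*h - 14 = (h - 7)*(h + 2)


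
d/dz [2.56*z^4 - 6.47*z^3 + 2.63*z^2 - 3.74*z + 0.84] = 10.24*z^3 - 19.41*z^2 + 5.26*z - 3.74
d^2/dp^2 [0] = 0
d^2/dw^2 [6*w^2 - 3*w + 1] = 12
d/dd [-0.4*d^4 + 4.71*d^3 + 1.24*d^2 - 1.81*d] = -1.6*d^3 + 14.13*d^2 + 2.48*d - 1.81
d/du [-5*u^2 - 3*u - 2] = -10*u - 3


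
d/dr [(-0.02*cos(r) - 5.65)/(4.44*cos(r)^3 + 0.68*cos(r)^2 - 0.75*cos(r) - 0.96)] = (-0.1776*cos(r)^3 - 75.2716*cos(r)^2 - 7.684*cos(r) + 4.2183)*sin(r)/(19.7136*cos(r)^6 + 6.0384*cos(r)^5 - 6.1976*cos(r)^4 - 9.5448*cos(r)^3 - 0.7431*cos(r)^2 + 1.44*cos(r) + 0.9216)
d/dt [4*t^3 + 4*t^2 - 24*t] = 12*t^2 + 8*t - 24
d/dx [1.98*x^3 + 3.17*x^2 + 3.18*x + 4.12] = 5.94*x^2 + 6.34*x + 3.18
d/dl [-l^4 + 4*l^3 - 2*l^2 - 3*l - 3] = -4*l^3 + 12*l^2 - 4*l - 3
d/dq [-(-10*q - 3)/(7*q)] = -3/(7*q^2)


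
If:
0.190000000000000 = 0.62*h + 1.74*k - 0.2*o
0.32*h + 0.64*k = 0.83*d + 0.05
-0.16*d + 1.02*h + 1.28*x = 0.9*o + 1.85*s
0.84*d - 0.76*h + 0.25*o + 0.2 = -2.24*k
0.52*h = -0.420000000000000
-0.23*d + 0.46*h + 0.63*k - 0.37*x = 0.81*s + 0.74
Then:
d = -0.32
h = -0.81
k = 0.07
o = -2.83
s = -0.36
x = -1.90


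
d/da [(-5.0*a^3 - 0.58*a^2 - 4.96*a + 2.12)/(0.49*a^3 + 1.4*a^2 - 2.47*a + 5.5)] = (-6.7158*a^4 + 29.5608*a^3 - 77.2398*a^2 - 12.316*a - 22.0436)/(0.2401*a^6 + 1.372*a^5 - 0.460600000000001*a^4 - 1.526*a^3 + 21.5009*a^2 - 27.17*a + 30.25)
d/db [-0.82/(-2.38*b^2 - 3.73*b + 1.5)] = (-3.9032*b - 3.0586)/(2.38*b^2 + 3.73*b - 1.5)^2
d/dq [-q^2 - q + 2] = -2*q - 1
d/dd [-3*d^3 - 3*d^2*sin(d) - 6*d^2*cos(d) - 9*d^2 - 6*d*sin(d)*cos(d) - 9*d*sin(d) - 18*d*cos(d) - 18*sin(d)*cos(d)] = 6*d^2*sin(d) - 3*d^2*cos(d) - 9*d^2 + 12*d*sin(d) - 21*d*cos(d) - 6*d*cos(2*d) - 18*d - 9*sin(d) - 3*sin(2*d) - 18*cos(d) - 18*cos(2*d)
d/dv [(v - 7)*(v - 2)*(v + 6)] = 3*v^2 - 6*v - 40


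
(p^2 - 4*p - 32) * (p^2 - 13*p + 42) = p^4 - 17*p^3 + 62*p^2 + 248*p - 1344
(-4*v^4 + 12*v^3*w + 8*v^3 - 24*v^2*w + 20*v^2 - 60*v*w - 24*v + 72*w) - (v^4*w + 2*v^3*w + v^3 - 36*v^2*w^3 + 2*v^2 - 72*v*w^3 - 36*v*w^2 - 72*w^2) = -v^4*w - 4*v^4 + 10*v^3*w + 7*v^3 + 36*v^2*w^3 - 24*v^2*w + 18*v^2 + 72*v*w^3 + 36*v*w^2 - 60*v*w - 24*v + 72*w^2 + 72*w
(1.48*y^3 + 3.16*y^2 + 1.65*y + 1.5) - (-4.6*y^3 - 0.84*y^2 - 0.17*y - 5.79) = 6.08*y^3 + 4.0*y^2 + 1.82*y + 7.29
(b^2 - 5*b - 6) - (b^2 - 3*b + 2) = -2*b - 8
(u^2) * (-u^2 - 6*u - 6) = -u^4 - 6*u^3 - 6*u^2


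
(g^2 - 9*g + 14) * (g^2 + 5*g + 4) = g^4 - 4*g^3 - 27*g^2 + 34*g + 56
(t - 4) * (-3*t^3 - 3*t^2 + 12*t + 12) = -3*t^4 + 9*t^3 + 24*t^2 - 36*t - 48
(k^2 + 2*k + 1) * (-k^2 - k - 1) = -k^4 - 3*k^3 - 4*k^2 - 3*k - 1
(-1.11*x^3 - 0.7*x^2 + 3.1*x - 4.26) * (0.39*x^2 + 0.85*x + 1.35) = -0.4329*x^5 - 1.2165*x^4 - 0.8845*x^3 + 0.0286*x^2 + 0.564000000000001*x - 5.751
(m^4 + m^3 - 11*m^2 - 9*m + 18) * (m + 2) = m^5 + 3*m^4 - 9*m^3 - 31*m^2 + 36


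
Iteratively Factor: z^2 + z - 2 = (z - 1)*(z + 2)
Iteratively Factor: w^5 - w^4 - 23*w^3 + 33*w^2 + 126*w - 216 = (w - 3)*(w^4 + 2*w^3 - 17*w^2 - 18*w + 72) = (w - 3)^2*(w^3 + 5*w^2 - 2*w - 24) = (w - 3)^2*(w - 2)*(w^2 + 7*w + 12) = (w - 3)^2*(w - 2)*(w + 4)*(w + 3)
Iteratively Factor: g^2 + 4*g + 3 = (g + 3)*(g + 1)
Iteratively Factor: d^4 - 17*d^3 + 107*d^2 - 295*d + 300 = (d - 3)*(d^3 - 14*d^2 + 65*d - 100) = (d - 5)*(d - 3)*(d^2 - 9*d + 20) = (d - 5)*(d - 4)*(d - 3)*(d - 5)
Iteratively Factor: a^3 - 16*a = (a + 4)*(a^2 - 4*a) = (a - 4)*(a + 4)*(a)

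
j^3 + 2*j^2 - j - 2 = (j - 1)*(j + 1)*(j + 2)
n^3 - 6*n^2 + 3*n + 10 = (n - 5)*(n - 2)*(n + 1)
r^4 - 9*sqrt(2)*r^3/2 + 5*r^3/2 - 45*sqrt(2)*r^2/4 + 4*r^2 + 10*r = r*(r + 5/2)*(r - 4*sqrt(2))*(r - sqrt(2)/2)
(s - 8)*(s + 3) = s^2 - 5*s - 24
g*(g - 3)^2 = g^3 - 6*g^2 + 9*g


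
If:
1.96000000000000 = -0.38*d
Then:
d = -5.16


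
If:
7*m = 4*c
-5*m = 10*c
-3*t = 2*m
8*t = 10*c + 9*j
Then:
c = 0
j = 0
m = 0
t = 0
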